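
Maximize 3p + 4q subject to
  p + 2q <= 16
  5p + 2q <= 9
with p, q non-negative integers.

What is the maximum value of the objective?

16

Relaxing integrality, the LP optimum is 18.00 at (p,q) = (0, 4.5), which is not an integer point.
(p,q)=(0,4): 1·0+2·4=8≤16, 5·0+2·4=8≤9, objective 16.
(p,q)=(0,3): 1·0+2·3=6≤16, 5·0+2·3=6≤9, objective 12.
The best lattice point is (0,4), giving 16.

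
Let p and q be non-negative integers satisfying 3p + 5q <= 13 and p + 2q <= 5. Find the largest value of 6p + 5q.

24

The continuous relaxation peaks at (4.33, 0) with value 26.00; rounding to a feasible lattice point costs some objective.
(p,q)=(4,0): 3·4+5·0=12≤13, 1·4+2·0=4≤5, objective 24.
(p,q)=(3,0): 3·3+5·0=9≤13, 1·3+2·0=3≤5, objective 18.
Maximum is 24 at (p,q)=(4,0).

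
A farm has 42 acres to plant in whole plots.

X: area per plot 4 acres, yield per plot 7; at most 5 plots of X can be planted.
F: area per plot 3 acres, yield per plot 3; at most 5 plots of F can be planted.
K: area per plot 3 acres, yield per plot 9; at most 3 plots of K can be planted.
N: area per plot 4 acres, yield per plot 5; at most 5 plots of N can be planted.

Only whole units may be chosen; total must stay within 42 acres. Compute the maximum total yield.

Take 5×X, 3×K, and 3×N: area 41 ≤ 42, yield 5·7 + 3·9 + 3·5 = 77.
K has the best ratio (9/3) and is taken to its limit of 3; remaining capacity is filled optimally with the others.

77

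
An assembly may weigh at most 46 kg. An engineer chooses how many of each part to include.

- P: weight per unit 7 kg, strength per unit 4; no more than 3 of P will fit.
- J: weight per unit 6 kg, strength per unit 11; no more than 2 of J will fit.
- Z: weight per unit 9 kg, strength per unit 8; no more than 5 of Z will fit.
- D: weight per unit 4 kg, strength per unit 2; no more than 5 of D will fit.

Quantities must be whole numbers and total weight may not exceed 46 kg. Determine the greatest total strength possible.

This is a bounded integer knapsack.
J has the best ratio (11/6); taking only J gives at most 2×11 = 22 (stopped by the supply cap of 2).
Mixing does better — 1×P, 2×J, and 3×Z: weight 46 ≤ 46, strength 1·4 + 2·11 + 3·8 = 50.

50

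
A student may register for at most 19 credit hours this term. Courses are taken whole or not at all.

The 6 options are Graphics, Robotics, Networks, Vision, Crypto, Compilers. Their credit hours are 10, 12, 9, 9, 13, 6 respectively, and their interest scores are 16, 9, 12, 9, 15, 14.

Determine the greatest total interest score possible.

This is an integer program with binary decision variables.
Take Graphics and Compilers: credit hours 10 + 6 = 16 ≤ 19, interest score 16 + 14 = 30.
No other feasible combination does better.

30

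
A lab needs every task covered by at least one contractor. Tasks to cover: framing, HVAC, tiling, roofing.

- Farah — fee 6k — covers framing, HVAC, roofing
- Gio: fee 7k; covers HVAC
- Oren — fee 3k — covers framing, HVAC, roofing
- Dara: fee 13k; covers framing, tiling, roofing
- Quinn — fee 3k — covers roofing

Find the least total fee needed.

Choose Oren and Dara: together they cover framing, HVAC, tiling, roofing — every task.
Total fee: 3 + 13 = 16.
No cover costs less than 16.

16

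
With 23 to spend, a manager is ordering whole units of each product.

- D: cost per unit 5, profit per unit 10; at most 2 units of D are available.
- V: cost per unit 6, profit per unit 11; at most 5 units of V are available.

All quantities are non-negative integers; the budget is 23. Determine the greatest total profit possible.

43

D has the best ratio (10/5); taking only D gives at most 2×10 = 20 (stopped by the supply cap of 2).
Mixing does better — 1×D and 3×V: cost 23 ≤ 23, profit 1·10 + 3·11 = 43.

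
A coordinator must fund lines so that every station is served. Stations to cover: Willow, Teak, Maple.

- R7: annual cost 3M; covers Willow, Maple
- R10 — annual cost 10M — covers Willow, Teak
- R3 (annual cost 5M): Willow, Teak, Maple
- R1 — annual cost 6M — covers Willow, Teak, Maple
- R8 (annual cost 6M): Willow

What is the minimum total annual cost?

R3 alone covers Willow, Teak, Maple — every station.
Total annual cost: 5.

5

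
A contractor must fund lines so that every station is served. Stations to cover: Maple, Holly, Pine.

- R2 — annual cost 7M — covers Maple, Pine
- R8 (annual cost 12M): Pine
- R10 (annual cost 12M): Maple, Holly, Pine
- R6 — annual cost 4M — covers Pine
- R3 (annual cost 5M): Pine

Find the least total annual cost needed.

12

The greedy cost-per-new-station heuristic would pick R2 and R10 for 19, but a cheaper cover exists.
R10 alone covers Maple, Holly, Pine — every station.
Total annual cost: 12.
No cover costs less than 12.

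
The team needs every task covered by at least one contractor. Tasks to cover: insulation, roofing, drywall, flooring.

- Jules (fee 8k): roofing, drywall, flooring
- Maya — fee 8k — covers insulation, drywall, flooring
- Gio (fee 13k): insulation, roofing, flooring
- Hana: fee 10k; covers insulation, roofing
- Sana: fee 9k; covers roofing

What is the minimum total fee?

Choose Jules and Maya: together they cover insulation, roofing, drywall, flooring — every task.
Total fee: 8 + 8 = 16.
No cover costs less than 16.

16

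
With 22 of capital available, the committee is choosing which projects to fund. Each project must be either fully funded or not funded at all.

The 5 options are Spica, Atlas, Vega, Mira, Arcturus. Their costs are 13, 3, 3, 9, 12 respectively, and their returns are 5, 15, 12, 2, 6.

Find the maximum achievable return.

33

Treat it as a binary knapsack problem.
Allowing fractional choices, the relaxed optimum would be about 34.5, but projects are indivisible.
Spica + Atlas + Vega: cost 13 + 3 + 3 = 19 ≤ 22, return 5 + 15 + 12 = 32.
Atlas + Vega + Mira: cost 3 + 3 + 9 = 15 ≤ 22, return 15 + 12 + 2 = 29.
Atlas + Vega + Arcturus: cost 3 + 3 + 12 = 18 ≤ 22, return 15 + 12 + 6 = 33.
Best is Atlas, Vega, and Arcturus with total return 33.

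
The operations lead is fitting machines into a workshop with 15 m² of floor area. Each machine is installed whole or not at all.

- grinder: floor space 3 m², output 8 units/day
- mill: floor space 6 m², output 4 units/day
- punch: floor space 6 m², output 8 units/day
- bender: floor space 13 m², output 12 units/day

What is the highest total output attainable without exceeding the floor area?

Allowing fractional choices, the relaxed optimum would be about 21.5, but machines are indivisible.
grinder + mill: floor space 3 + 6 = 9 ≤ 15, output 8 + 4 = 12.
grinder + mill + punch: floor space 3 + 6 + 6 = 15 ≤ 15, output 8 + 4 + 8 = 20.
grinder + punch: floor space 3 + 6 = 9 ≤ 15, output 8 + 8 = 16.
Best is grinder, mill, and punch with total output 20.

20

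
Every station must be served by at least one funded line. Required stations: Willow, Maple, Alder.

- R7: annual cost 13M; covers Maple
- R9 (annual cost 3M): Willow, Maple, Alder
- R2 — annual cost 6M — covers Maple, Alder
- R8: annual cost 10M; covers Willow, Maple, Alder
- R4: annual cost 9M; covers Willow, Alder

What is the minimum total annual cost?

R9 alone covers Willow, Maple, Alder — every station.
Total annual cost: 3.
No cover costs less than 3.

3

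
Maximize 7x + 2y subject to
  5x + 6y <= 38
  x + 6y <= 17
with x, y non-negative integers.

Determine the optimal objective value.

49

Relaxing integrality, the LP optimum is 53.20 at (x,y) = (7.6, 0), which is not an integer point.
(x,y)=(7,0): 5·7+6·0=35≤38, 1·7+6·0=7≤17, objective 49.
(x,y)=(6,1): 5·6+6·1=36≤38, 1·6+6·1=12≤17, objective 44.
(x,y)=(6,0): 5·6+6·0=30≤38, 1·6+6·0=6≤17, objective 42.
The best lattice point is (7,0), giving 49.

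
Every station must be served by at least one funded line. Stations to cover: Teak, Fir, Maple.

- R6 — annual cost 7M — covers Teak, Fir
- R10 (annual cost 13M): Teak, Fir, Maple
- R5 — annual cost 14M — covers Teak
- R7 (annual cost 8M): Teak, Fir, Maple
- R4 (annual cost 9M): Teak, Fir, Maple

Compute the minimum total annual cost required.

R7 alone covers Teak, Fir, Maple — every station.
Total annual cost: 8.
No cover costs less than 8.

8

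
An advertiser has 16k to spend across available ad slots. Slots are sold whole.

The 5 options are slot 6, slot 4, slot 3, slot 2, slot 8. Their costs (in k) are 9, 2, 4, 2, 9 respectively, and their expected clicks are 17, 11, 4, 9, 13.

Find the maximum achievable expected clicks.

37

This is an integer program with binary decision variables.
slot 6 + slot 4 + slot 3: cost 9 + 2 + 4 = 15 ≤ 16, expected clicks 17 + 11 + 4 = 32.
slot 6 + slot 4 + slot 2: cost 9 + 2 + 2 = 13 ≤ 16, expected clicks 17 + 11 + 9 = 37.
slot 4 + slot 2 + slot 8: cost 2 + 2 + 9 = 13 ≤ 16, expected clicks 11 + 9 + 13 = 33.
Best is slot 6, slot 4, and slot 2 with total expected clicks 37.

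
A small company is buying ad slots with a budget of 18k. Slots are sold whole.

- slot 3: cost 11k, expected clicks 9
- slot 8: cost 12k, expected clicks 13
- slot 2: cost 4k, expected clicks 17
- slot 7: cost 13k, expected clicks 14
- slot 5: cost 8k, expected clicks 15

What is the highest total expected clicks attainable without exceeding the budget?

This is a 0-1 knapsack instance.
Allowing fractional choices, the relaxed optimum would be about 38.5, but ad slots are indivisible.
slot 2 + slot 5: cost 4 + 8 = 12 ≤ 18, expected clicks 17 + 15 = 32.
slot 8 + slot 2: cost 12 + 4 = 16 ≤ 18, expected clicks 13 + 17 = 30.
slot 2 + slot 7: cost 4 + 13 = 17 ≤ 18, expected clicks 17 + 14 = 31.
Best is slot 2 and slot 5 with total expected clicks 32.

32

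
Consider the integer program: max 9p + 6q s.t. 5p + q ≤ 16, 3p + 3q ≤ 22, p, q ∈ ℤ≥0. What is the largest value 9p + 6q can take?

48

The continuous relaxation peaks at (2.17, 5.17) with value 50.50; rounding to a feasible lattice point costs some objective.
(p,q)=(2,5): 5·2+1·5=15≤16, 3·2+3·5=21≤22, objective 48.
(p,q)=(1,6): 5·1+1·6=11≤16, 3·1+3·6=21≤22, objective 45.
(p,q)=(2,4): 5·2+1·4=14≤16, 3·2+3·4=18≤22, objective 42.
No feasible integer point exceeds 48.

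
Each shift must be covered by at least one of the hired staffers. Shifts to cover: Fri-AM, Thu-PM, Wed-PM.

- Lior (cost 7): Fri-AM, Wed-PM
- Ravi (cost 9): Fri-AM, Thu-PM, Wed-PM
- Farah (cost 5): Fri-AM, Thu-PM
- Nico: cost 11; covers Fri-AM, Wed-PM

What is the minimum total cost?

Ravi alone covers Fri-AM, Thu-PM, Wed-PM — every shift.
Total cost: 9.

9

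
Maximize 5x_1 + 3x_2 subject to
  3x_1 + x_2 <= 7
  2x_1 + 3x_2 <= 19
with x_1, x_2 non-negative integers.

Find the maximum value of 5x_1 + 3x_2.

18

The continuous relaxation peaks at (0.286, 6.14) with value 19.86; rounding to a feasible lattice point costs some objective.
(x_1,x_2)=(0,6) is feasible, giving 18.
(x_1,x_2)=(0,5) is feasible, giving 15.
The best lattice point is (0,6), giving 18.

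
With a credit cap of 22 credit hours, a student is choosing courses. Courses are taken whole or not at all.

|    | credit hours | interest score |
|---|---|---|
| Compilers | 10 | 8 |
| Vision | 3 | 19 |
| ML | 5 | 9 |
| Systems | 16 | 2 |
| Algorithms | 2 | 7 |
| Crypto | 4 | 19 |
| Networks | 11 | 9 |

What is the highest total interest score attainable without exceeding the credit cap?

55

Allowing fractional choices, the relaxed optimum would be about 60.5, but courses are indivisible.
Compilers + Vision + ML + Crypto: credit hours 10 + 3 + 5 + 4 = 22 ≤ 22, interest score 8 + 19 + 9 + 19 = 55.
Vision + Algorithms + Crypto + Networks: credit hours 3 + 2 + 4 + 11 = 20 ≤ 22, interest score 19 + 7 + 19 + 9 = 54.
Vision + ML + Algorithms + Crypto: credit hours 3 + 5 + 2 + 4 = 14 ≤ 22, interest score 19 + 9 + 7 + 19 = 54.
Best is Compilers, Vision, ML, and Crypto with total interest score 55.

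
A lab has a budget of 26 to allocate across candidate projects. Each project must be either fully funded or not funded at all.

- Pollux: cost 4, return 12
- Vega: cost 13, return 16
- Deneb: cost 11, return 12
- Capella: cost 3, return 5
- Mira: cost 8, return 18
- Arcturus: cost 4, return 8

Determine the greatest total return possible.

Allowing fractional choices, the relaxed optimum would be about 51.6, but projects are indivisible.
Pollux + Deneb + Capella + Mira: cost 4 + 11 + 3 + 8 = 26 ≤ 26, return 12 + 12 + 5 + 18 = 47.
Pollux + Vega + Mira: cost 4 + 13 + 8 = 25 ≤ 26, return 12 + 16 + 18 = 46.
Pollux + Capella + Mira + Arcturus: cost 4 + 3 + 8 + 4 = 19 ≤ 26, return 12 + 5 + 18 + 8 = 43.
Best is Pollux, Deneb, Capella, and Mira with total return 47.

47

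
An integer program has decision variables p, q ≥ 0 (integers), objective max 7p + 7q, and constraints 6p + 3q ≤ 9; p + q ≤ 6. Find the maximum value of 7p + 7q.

(p,q)=(0,3): 6·0+3·3=9≤9, 1·0+1·3=3≤6, objective 21.
(p,q)=(0,2): 6·0+3·2=6≤9, 1·0+1·2=2≤6, objective 14.
Maximum is 21 at (p,q)=(0,3).

21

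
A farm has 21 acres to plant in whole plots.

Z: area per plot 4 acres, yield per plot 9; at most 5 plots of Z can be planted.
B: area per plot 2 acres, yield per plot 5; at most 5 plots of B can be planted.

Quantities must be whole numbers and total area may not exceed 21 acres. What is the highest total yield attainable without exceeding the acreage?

4×Z and 2×B: area 20 ≤ 21, yield 4·9 + 2·5 = 46.
3×Z and 4×B: area 20 ≤ 21, yield 3·9 + 4·5 = 47.
Best is 47.

47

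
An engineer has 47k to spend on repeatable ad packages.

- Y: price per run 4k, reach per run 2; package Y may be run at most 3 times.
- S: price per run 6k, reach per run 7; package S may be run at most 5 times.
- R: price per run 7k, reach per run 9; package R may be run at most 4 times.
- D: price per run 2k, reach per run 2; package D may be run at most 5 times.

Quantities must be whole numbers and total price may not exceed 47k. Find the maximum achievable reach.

57

3×S and 4×R: price 46 ≤ 47, reach 3·7 + 4·9 = 57.
4×S, 3×R, and 1×D: price 47 ≤ 47, reach 4·7 + 3·9 + 1·2 = 57.
Best is 57.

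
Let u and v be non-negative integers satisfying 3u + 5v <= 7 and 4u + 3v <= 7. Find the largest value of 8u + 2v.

The continuous relaxation peaks at (1.75, 0) with value 14.00; rounding to a feasible lattice point costs some objective.
(u,v)=(1,0): 3·1+5·0=3≤7, 4·1+3·0=4≤7, objective 8.
(u,v)=(0,1): 3·0+5·1=5≤7, 4·0+3·1=3≤7, objective 2.
No feasible integer point exceeds 8.

8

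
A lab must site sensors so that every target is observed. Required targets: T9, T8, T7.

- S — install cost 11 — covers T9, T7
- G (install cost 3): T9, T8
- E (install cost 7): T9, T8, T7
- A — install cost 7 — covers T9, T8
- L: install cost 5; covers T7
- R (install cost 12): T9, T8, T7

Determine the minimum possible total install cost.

The greedy cost-per-new-target heuristic would pick G and L for 8, but a cheaper cover exists.
E alone covers T9, T8, T7 — every target.
Total install cost: 7.
No cover costs less than 7.

7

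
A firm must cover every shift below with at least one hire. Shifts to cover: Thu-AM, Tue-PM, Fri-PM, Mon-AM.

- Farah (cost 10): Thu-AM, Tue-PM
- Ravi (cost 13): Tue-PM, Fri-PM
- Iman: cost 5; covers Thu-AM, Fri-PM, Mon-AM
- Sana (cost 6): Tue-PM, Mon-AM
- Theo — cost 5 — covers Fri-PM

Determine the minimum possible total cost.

11

Choose Iman and Sana: together they cover Thu-AM, Tue-PM, Fri-PM, Mon-AM — every shift.
Total cost: 5 + 6 = 11.
No cover costs less than 11.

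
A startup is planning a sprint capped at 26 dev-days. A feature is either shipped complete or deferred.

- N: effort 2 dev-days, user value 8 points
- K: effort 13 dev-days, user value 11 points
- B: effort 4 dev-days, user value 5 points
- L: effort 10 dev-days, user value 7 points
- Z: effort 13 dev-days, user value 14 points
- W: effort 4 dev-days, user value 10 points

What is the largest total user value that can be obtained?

This is an integer program with binary decision variables.
N + K + B + W: effort 2 + 13 + 4 + 4 = 23 ≤ 26, user value 8 + 11 + 5 + 10 = 34.
N + B + Z + W: effort 2 + 4 + 13 + 4 = 23 ≤ 26, user value 8 + 5 + 14 + 10 = 37.
N + Z + W: effort 2 + 13 + 4 = 19 ≤ 26, user value 8 + 14 + 10 = 32.
Best is N, B, Z, and W with total user value 37.

37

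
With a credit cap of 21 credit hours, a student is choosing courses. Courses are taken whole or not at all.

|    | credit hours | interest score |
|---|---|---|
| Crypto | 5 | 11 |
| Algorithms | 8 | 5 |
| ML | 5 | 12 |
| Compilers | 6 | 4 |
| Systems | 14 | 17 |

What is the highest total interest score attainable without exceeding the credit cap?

29

This is an integer program with binary decision variables.
ML + Systems: credit hours 5 + 14 = 19 ≤ 21, interest score 12 + 17 = 29.
Crypto + Algorithms + ML: credit hours 5 + 8 + 5 = 18 ≤ 21, interest score 11 + 5 + 12 = 28.
Crypto + Systems: credit hours 5 + 14 = 19 ≤ 21, interest score 11 + 17 = 28.
Best is ML and Systems with total interest score 29.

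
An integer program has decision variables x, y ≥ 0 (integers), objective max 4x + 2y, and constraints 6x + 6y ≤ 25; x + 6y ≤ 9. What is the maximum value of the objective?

16

(x,y)=(4,0): 6·4+6·0=24≤25, 1·4+6·0=4≤9, objective 16.
(x,y)=(3,1): 6·3+6·1=24≤25, 1·3+6·1=9≤9, objective 14.
(x,y)=(3,0): 6·3+6·0=18≤25, 1·3+6·0=3≤9, objective 12.
Maximum is 16 at (x,y)=(4,0).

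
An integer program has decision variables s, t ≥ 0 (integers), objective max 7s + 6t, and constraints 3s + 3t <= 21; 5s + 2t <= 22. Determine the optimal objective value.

44

The continuous relaxation peaks at (2.67, 4.33) with value 44.67; rounding to a feasible lattice point costs some objective.
(s,t)=(2,5): 3·2+3·5=21≤21, 5·2+2·5=20≤22, objective 44.
(s,t)=(1,6): 3·1+3·6=21≤21, 5·1+2·6=17≤22, objective 43.
(s,t)=(3,3): 3·3+3·3=18≤21, 5·3+2·3=21≤22, objective 39.
(s,t)=(2,4): 3·2+3·4=18≤21, 5·2+2·4=18≤22, objective 38.
The best lattice point is (2,5), giving 44.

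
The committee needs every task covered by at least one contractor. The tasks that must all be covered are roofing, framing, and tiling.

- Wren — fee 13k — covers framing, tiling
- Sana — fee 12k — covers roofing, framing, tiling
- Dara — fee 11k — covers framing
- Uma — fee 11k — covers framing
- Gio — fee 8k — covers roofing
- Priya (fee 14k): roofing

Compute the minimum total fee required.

12

Sana alone covers roofing, framing, tiling — every task.
Total fee: 12.
No cover costs less than 12.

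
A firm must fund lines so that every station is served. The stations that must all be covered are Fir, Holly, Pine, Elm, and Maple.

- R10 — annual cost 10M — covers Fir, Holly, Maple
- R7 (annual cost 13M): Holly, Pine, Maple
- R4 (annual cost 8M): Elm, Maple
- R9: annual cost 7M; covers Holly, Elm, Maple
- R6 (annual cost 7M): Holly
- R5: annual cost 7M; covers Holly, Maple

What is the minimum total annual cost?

30

Choose R10, R7, and R9: together they cover Fir, Holly, Pine, Elm, Maple — every station.
Total annual cost: 10 + 13 + 7 = 30.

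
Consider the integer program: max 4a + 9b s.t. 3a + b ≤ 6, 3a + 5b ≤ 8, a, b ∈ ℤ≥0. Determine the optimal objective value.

13

Relaxing integrality, the LP optimum is 14.40 at (a,b) = (0, 1.6), which is not an integer point.
(a,b)=(1,1): 3·1+1·1=4≤6, 3·1+5·1=8≤8, objective 13.
(a,b)=(0,1): 3·0+1·1=1≤6, 3·0+5·1=5≤8, objective 9.
Maximum is 13 at (a,b)=(1,1).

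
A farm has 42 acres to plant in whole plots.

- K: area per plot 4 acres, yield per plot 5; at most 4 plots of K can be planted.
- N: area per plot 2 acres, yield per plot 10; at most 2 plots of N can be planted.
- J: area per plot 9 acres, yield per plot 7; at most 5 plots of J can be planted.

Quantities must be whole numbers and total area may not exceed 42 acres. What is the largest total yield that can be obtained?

Take 4×K, 2×N, and 2×J: area 38 ≤ 42, yield 4·5 + 2·10 + 2·7 = 54.
N has the best ratio (10/2) and is taken to its limit of 2; remaining capacity is filled optimally with the others.

54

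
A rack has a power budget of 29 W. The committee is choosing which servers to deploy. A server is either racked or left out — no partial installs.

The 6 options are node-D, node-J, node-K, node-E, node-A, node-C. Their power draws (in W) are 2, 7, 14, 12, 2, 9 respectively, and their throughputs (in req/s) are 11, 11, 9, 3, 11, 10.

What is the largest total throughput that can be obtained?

43

Take node-D, node-J, node-A, and node-C: power draw 2 + 7 + 2 + 9 = 20 ≤ 29, throughput 11 + 11 + 11 + 10 = 43.
No other feasible combination does better.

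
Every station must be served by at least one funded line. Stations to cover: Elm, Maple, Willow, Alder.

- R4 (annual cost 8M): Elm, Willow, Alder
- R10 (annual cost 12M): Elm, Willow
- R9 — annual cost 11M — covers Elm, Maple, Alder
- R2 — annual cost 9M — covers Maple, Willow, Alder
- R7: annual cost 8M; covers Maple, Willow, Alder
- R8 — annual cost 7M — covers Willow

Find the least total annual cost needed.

Choose R4 and R7: together they cover Elm, Maple, Willow, Alder — every station.
Total annual cost: 8 + 8 = 16.
No cover costs less than 16.

16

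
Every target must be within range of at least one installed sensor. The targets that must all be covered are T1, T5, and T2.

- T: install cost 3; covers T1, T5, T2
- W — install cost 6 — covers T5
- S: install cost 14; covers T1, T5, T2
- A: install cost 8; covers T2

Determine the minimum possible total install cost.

3

T alone covers T1, T5, T2 — every target.
Total install cost: 3.
No cover costs less than 3.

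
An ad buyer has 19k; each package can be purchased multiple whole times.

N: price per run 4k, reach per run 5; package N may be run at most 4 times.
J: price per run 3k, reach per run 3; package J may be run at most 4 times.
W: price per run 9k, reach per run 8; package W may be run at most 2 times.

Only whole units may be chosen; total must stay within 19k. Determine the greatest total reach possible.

23

3×N and 2×J: price 18 ≤ 19, reach 3·5 + 2·3 = 21.
4×N and 1×J: price 19 ≤ 19, reach 4·5 + 1·3 = 23.
Best is 23.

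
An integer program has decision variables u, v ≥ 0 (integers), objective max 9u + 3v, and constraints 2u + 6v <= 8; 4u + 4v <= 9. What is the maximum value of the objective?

The continuous relaxation peaks at (2.25, 0) with value 20.25; rounding to a feasible lattice point costs some objective.
(u,v)=(2,0): 2·2+6·0=4≤8, 4·2+4·0=8≤9, objective 18.
(u,v)=(1,1): 2·1+6·1=8≤8, 4·1+4·1=8≤9, objective 12.
(u,v)=(1,0): 2·1+6·0=2≤8, 4·1+4·0=4≤9, objective 9.
The best lattice point is (2,0), giving 18.

18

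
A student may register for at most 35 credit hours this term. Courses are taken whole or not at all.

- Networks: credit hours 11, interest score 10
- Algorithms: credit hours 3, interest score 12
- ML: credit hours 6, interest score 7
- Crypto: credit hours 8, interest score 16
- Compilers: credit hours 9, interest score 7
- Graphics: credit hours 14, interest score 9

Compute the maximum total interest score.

45

This is an integer program with binary decision variables.
Networks + Algorithms + ML + Crypto: credit hours 11 + 3 + 6 + 8 = 28 ≤ 35, interest score 10 + 12 + 7 + 16 = 45.
Networks + Algorithms + Crypto + Compilers: credit hours 11 + 3 + 8 + 9 = 31 ≤ 35, interest score 10 + 12 + 16 + 7 = 45.
The maximum interest score is 45; one optimal choice is Networks, Algorithms, ML, and Crypto.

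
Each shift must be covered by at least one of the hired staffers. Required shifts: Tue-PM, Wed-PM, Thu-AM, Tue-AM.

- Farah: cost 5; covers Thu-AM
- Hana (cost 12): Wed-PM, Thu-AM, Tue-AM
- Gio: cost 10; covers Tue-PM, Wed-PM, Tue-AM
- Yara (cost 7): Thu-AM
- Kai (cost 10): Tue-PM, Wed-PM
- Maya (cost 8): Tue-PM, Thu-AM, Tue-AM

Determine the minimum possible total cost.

Choose Farah and Gio: together they cover Tue-PM, Wed-PM, Thu-AM, Tue-AM — every shift.
Total cost: 5 + 10 = 15.

15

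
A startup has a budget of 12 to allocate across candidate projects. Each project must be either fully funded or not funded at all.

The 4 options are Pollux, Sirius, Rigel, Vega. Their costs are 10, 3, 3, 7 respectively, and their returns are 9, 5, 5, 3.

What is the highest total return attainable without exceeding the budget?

Treat it as a binary knapsack problem.
Take Sirius and Rigel: cost 3 + 3 = 6 ≤ 12, return 5 + 5 = 10.
No other feasible combination does better.

10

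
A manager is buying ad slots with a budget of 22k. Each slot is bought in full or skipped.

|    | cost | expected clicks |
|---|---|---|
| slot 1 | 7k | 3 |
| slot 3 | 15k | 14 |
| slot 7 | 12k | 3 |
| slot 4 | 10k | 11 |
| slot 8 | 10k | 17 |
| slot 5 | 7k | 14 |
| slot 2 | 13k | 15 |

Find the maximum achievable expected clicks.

31

Allowing fractional choices, the relaxed optimum would be about 36.8, but ad slots are indivisible.
slot 5 + slot 2: cost 7 + 13 = 20 ≤ 22, expected clicks 14 + 15 = 29.
slot 8 + slot 5: cost 10 + 7 = 17 ≤ 22, expected clicks 17 + 14 = 31.
slot 4 + slot 8: cost 10 + 10 = 20 ≤ 22, expected clicks 11 + 17 = 28.
Best is slot 8 and slot 5 with total expected clicks 31.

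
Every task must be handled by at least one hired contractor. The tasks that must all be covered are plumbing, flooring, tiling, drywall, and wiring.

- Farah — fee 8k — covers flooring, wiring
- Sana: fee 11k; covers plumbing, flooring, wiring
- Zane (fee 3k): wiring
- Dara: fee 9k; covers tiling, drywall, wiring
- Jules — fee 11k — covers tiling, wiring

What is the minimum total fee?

20

The greedy cost-per-new-task heuristic would pick Zane, Dara, and Sana for 23, but a cheaper cover exists.
Choose Sana and Dara: together they cover plumbing, flooring, tiling, drywall, wiring — every task.
Total fee: 11 + 9 = 20.
No cover costs less than 20.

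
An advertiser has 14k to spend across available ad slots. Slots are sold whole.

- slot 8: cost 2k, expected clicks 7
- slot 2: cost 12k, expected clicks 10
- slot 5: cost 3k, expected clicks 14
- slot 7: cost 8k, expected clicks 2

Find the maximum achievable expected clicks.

23

This is an integer program with binary decision variables.
Allowing fractional choices, the relaxed optimum would be about 28.5, but ad slots are indivisible.
slot 8 + slot 5: cost 2 + 3 = 5 ≤ 14, expected clicks 7 + 14 = 21.
slot 8 + slot 5 + slot 7: cost 2 + 3 + 8 = 13 ≤ 14, expected clicks 7 + 14 + 2 = 23.
Best is slot 8, slot 5, and slot 7 with total expected clicks 23.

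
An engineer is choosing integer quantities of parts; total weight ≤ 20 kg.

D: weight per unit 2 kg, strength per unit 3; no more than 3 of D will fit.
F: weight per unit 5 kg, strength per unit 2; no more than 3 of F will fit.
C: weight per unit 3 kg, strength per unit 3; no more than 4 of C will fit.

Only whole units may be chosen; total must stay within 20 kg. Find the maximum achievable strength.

21

3×D and 4×C: weight 18 ≤ 20, strength 3·3 + 4·3 = 21.
3×D, 1×F, and 3×C: weight 20 ≤ 20, strength 3·3 + 1·2 + 3·3 = 20.
Best is 21.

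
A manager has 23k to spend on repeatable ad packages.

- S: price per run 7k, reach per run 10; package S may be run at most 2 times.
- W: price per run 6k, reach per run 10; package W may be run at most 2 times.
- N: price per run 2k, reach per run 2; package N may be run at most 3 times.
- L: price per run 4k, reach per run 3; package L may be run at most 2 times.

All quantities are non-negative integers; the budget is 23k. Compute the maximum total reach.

34

1×S, 2×W, and 2×N: price 23 ≤ 23, reach 1·10 + 2·10 + 2·2 = 34.
1×S, 2×W, and 1×L: price 23 ≤ 23, reach 1·10 + 2·10 + 1·3 = 33.
Best is 34.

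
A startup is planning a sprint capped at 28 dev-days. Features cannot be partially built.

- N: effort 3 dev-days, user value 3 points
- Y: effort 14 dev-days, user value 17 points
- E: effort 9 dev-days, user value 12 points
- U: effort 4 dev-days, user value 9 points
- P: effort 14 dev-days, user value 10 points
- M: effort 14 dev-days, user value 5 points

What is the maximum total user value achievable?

Take Y, E, and U: effort 14 + 9 + 4 = 27 ≤ 28, user value 17 + 12 + 9 = 38.
No other feasible combination does better.

38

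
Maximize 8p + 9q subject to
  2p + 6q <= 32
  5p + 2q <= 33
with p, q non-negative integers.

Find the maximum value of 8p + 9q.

The continuous relaxation peaks at (5.15, 3.62) with value 73.77; rounding to a feasible lattice point costs some objective.
(p,q)=(4,4): 2·4+6·4=32≤32, 5·4+2·4=28≤33, objective 68.
(p,q)=(5,3): 2·5+6·3=28≤32, 5·5+2·3=31≤33, objective 67.
(p,q)=(3,4): 2·3+6·4=30≤32, 5·3+2·4=23≤33, objective 60.
The best lattice point is (4,4), giving 68.

68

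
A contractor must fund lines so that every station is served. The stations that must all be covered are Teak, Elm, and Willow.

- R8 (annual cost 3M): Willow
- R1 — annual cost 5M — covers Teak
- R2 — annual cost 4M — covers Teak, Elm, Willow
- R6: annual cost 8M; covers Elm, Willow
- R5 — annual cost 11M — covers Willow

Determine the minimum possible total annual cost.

R2 alone covers Teak, Elm, Willow — every station.
Total annual cost: 4.
No cover costs less than 4.

4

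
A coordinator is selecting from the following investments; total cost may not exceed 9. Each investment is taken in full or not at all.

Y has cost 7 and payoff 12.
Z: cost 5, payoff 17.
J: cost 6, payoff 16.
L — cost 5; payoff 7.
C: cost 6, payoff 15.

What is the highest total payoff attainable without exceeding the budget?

Treat it as a binary knapsack problem.
Allowing fractional choices, the relaxed optimum would be about 27.7, but investments are indivisible.
J: cost 6 ≤ 9, payoff 16.
C: cost 6 ≤ 9, payoff 15.
Z: cost 5 ≤ 9, payoff 17.
Best is Z with total payoff 17.

17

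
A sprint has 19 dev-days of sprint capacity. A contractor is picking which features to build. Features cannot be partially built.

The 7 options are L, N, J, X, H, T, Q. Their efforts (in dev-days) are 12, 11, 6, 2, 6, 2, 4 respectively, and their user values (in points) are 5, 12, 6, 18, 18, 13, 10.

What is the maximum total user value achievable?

Take X, H, T, and Q: effort 2 + 6 + 2 + 4 = 14 ≤ 19, user value 18 + 18 + 13 + 10 = 59.
No other feasible combination does better.

59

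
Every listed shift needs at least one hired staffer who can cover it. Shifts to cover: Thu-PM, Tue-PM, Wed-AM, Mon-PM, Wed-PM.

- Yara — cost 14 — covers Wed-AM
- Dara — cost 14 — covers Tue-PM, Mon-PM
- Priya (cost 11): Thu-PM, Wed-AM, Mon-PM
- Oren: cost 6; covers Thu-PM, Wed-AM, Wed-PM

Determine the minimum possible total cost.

20

This is a weighted set-cover instance.
Choose Dara and Oren: together they cover Thu-PM, Tue-PM, Wed-AM, Mon-PM, Wed-PM — every shift.
Total cost: 14 + 6 = 20.
No cover costs less than 20.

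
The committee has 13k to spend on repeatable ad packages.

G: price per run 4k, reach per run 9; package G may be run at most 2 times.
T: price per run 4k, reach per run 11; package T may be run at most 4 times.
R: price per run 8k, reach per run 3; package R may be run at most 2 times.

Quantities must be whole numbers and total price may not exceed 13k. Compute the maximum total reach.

Take 3×T: price 12 ≤ 13, reach 3·11 = 33.
No other integer combination yields more.

33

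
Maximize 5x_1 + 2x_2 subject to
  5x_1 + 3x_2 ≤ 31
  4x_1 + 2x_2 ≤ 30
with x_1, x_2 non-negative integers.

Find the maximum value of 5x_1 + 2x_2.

The continuous relaxation peaks at (6.2, 0) with value 31.00; rounding to a feasible lattice point costs some objective.
(x_1,x_2)=(6,0): 5·6+3·0=30≤31, 4·6+2·0=24≤30, objective 30.
(x_1,x_2)=(5,1): 5·5+3·1=28≤31, 4·5+2·1=22≤30, objective 27.
(x_1,x_2)=(5,0): 5·5+3·0=25≤31, 4·5+2·0=20≤30, objective 25.
Maximum is 30 at (x_1,x_2)=(6,0).

30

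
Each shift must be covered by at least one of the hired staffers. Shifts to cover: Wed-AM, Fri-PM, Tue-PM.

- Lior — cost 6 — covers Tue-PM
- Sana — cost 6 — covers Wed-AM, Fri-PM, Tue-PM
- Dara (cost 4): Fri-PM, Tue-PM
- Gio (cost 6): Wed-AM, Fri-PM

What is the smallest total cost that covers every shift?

Sana alone covers Wed-AM, Fri-PM, Tue-PM — every shift.
Total cost: 6.
No cover costs less than 6.

6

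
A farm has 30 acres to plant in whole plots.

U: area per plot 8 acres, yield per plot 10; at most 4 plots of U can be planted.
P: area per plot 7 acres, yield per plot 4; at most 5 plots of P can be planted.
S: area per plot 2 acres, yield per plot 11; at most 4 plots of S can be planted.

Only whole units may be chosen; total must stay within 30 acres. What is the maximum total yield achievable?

64

This is a bounded integer knapsack.
3×U and 3×S: area 30 ≤ 30, yield 3·10 + 3·11 = 63.
2×U and 4×S: area 24 ≤ 30, yield 2·10 + 4·11 = 64.
Best is 64.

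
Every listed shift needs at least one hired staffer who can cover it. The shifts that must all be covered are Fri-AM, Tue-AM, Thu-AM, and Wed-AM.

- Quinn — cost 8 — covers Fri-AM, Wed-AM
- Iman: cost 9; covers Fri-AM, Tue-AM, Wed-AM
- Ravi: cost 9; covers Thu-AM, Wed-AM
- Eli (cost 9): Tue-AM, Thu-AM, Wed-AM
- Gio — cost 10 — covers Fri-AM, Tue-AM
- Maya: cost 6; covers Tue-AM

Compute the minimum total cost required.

17

This is a weighted set-cover instance.
The greedy cost-per-new-shift heuristic would pick Iman and Ravi for 18, but a cheaper cover exists.
Choose Quinn and Eli: together they cover Fri-AM, Tue-AM, Thu-AM, Wed-AM — every shift.
Total cost: 8 + 9 = 17.
No cover costs less than 17.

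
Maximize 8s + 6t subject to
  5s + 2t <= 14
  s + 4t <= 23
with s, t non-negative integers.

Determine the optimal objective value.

(s,t)=(1,4) is feasible, giving 32.
(s,t)=(0,5) is feasible, giving 30.
(s,t)=(1,3) is feasible, giving 26.
The best lattice point is (1,4), giving 32.

32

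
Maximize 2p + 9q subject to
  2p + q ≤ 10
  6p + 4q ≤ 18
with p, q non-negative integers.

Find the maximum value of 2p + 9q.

Relaxing integrality, the LP optimum is 40.50 at (p,q) = (0, 4.5), which is not an integer point.
(p,q)=(0,4): 2·0+1·4=4≤10, 6·0+4·4=16≤18, objective 36.
(p,q)=(1,3): 2·1+1·3=5≤10, 6·1+4·3=18≤18, objective 29.
(p,q)=(0,3): 2·0+1·3=3≤10, 6·0+4·3=12≤18, objective 27.
Maximum is 36 at (p,q)=(0,4).

36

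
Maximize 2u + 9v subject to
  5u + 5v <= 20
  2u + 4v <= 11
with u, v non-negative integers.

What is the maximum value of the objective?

(u,v)=(1,2): 5·1+5·2=15≤20, 2·1+4·2=10≤11, objective 20.
(u,v)=(0,2): 5·0+5·2=10≤20, 2·0+4·2=8≤11, objective 18.
(u,v)=(2,1): 5·2+5·1=15≤20, 2·2+4·1=8≤11, objective 13.
The best lattice point is (1,2), giving 20.

20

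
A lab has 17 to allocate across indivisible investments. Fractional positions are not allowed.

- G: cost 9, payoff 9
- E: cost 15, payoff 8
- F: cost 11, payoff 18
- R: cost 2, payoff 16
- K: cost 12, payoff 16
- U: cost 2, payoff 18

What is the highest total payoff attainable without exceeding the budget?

Allowing fractional choices, the relaxed optimum would be about 54.7, but investments are indivisible.
F + R + U: cost 11 + 2 + 2 = 15 ≤ 17, payoff 18 + 16 + 18 = 52.
G + R + U: cost 9 + 2 + 2 = 13 ≤ 17, payoff 9 + 16 + 18 = 43.
R + K + U: cost 2 + 12 + 2 = 16 ≤ 17, payoff 16 + 16 + 18 = 50.
Best is F, R, and U with total payoff 52.

52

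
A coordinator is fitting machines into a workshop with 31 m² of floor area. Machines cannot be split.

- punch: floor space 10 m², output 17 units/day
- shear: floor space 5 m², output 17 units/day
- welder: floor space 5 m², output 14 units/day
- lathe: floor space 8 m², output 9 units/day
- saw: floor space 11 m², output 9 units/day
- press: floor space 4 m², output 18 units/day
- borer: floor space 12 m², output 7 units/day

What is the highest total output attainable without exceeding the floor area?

66

This is a 0-1 knapsack instance.
Allowing fractional choices, the relaxed optimum would be about 73.9, but machines are indivisible.
punch + shear + welder + press: floor space 10 + 5 + 5 + 4 = 24 ≤ 31, output 17 + 17 + 14 + 18 = 66.
punch + shear + lathe + press: floor space 10 + 5 + 8 + 4 = 27 ≤ 31, output 17 + 17 + 9 + 18 = 61.
punch + shear + saw + press: floor space 10 + 5 + 11 + 4 = 30 ≤ 31, output 17 + 17 + 9 + 18 = 61.
Best is punch, shear, welder, and press with total output 66.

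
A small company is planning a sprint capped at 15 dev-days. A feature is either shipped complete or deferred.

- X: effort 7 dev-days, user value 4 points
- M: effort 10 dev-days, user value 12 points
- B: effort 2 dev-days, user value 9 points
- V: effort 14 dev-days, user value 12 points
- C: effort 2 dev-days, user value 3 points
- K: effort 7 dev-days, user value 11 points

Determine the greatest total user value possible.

24

M + B + C: effort 10 + 2 + 2 = 14 ≤ 15, user value 12 + 9 + 3 = 24.
M + B: effort 10 + 2 = 12 ≤ 15, user value 12 + 9 = 21.
B + C + K: effort 2 + 2 + 7 = 11 ≤ 15, user value 9 + 3 + 11 = 23.
Best is M, B, and C with total user value 24.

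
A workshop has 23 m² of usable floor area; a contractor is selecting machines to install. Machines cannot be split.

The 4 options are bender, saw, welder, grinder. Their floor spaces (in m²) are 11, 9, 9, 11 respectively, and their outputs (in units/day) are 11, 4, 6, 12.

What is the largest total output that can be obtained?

bender + welder: floor space 11 + 9 = 20 ≤ 23, output 11 + 6 = 17.
bender + grinder: floor space 11 + 11 = 22 ≤ 23, output 11 + 12 = 23.
welder + grinder: floor space 9 + 11 = 20 ≤ 23, output 6 + 12 = 18.
Best is bender and grinder with total output 23.

23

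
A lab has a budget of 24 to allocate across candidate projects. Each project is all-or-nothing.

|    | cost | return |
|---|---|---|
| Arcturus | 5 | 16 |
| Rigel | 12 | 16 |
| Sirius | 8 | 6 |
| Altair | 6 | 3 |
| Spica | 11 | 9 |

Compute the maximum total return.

Allowing fractional choices, the relaxed optimum would be about 37.7, but projects are indivisible.
Arcturus + Rigel + Altair: cost 5 + 12 + 6 = 23 ≤ 24, return 16 + 16 + 3 = 35.
Arcturus + Rigel: cost 5 + 12 = 17 ≤ 24, return 16 + 16 = 32.
Arcturus + Sirius + Spica: cost 5 + 8 + 11 = 24 ≤ 24, return 16 + 6 + 9 = 31.
Best is Arcturus, Rigel, and Altair with total return 35.

35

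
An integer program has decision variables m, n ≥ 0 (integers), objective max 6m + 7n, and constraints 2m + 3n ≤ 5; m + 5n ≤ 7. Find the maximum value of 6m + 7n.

(m,n)=(1,1): 2·1+3·1=5≤5, 1·1+5·1=6≤7, objective 13.
(m,n)=(2,0): 2·2+3·0=4≤5, 1·2+5·0=2≤7, objective 12.
(m,n)=(0,1): 2·0+3·1=3≤5, 1·0+5·1=5≤7, objective 7.
(m,n)=(1,0): 2·1+3·0=2≤5, 1·1+5·0=1≤7, objective 6.
Maximum is 13 at (m,n)=(1,1).

13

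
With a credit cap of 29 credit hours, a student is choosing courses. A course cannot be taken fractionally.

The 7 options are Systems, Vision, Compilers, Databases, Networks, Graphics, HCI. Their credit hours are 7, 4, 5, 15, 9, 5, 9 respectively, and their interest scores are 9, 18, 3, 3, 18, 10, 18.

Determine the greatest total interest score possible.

Allowing fractional choices, the relaxed optimum would be about 66.6, but courses are indivisible.
Vision + Compilers + Networks + HCI: credit hours 4 + 5 + 9 + 9 = 27 ≤ 29, interest score 18 + 3 + 18 + 18 = 57.
Systems + Vision + Networks + HCI: credit hours 7 + 4 + 9 + 9 = 29 ≤ 29, interest score 9 + 18 + 18 + 18 = 63.
Vision + Networks + Graphics + HCI: credit hours 4 + 9 + 5 + 9 = 27 ≤ 29, interest score 18 + 18 + 10 + 18 = 64.
Best is Vision, Networks, Graphics, and HCI with total interest score 64.

64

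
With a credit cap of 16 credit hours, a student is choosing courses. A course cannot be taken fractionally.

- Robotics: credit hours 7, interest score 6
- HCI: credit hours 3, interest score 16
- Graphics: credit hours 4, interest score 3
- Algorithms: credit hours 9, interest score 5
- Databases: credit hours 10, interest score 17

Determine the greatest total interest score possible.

33

Allowing fractional choices, the relaxed optimum would be about 35.6, but courses are indivisible.
HCI + Graphics + Algorithms: credit hours 3 + 4 + 9 = 16 ≤ 16, interest score 16 + 3 + 5 = 24.
HCI + Databases: credit hours 3 + 10 = 13 ≤ 16, interest score 16 + 17 = 33.
Robotics + HCI + Graphics: credit hours 7 + 3 + 4 = 14 ≤ 16, interest score 6 + 16 + 3 = 25.
Best is HCI and Databases with total interest score 33.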